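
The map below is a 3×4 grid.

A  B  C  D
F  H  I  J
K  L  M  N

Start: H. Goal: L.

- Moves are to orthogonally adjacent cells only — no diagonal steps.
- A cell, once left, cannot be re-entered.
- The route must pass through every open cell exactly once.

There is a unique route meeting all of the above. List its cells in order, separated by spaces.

H I M N J D C B A F K L

Need to visit all 12 open cells exactly once, starting at H and ending at L.
Cell A has only two open neighbours (F and B), so the path must pass straight through it: one of those is the cell it's entered from and the other is where it exits.
Route from H: right 1 to I, down 1 to M, right 1 to N, up 2 to D, left 3 to A, down 2 to K, right 1 to L — 11 moves in all.
Check: all 12 open cells covered.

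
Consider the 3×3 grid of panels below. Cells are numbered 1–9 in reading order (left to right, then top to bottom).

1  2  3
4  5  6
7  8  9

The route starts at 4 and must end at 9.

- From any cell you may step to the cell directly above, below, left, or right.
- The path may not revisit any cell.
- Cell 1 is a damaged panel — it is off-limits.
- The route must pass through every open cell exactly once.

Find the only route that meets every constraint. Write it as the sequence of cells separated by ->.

4 -> 7 -> 8 -> 5 -> 2 -> 3 -> 6 -> 9

Need to visit all 8 open cells exactly once, starting at 4 and ending at 9.
Cell 3 has only two open neighbours (6 and 2), so the path must pass straight through it: one of those is the cell it's entered from and the other is where it exits.
Route from 4: down to 7, right to 8, 2× up (reaching 2), right to 3, 2× down (reaching 9) — 7 moves in all.
Check: all 8 open cells covered.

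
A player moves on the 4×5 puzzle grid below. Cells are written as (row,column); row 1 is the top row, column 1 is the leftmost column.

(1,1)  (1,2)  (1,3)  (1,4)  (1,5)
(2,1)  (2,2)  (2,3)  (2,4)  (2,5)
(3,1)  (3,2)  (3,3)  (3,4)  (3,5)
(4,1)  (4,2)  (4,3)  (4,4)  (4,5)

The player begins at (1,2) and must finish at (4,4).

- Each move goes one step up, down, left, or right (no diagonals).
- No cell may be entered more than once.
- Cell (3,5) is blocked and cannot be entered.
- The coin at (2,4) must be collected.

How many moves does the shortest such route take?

Any route passes through (2,4) somewhere between (1,2) and (4,4). Summing Manhattan distances along the two legs ((1,2) → (2,4) → (4,4)) gives a lower bound of 3 + 2 = 5 moves.
A route of 5 moves achieves this: (1,2) → (2,2) → (2,3) → (2,4) → (3,4) → (4,4).
Since 5 matches the lower bound, it is optimal.

5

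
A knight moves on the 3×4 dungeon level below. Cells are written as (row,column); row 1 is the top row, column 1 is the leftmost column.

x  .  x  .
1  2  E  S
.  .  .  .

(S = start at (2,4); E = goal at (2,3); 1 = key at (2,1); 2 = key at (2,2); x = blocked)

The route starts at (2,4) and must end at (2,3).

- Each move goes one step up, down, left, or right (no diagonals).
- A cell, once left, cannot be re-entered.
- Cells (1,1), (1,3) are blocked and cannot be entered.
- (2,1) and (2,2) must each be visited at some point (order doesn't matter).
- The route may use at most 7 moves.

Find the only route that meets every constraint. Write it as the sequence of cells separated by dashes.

(2,4) - (3,4) - (3,3) - (3,2) - (3,1) - (2,1) - (2,2) - (2,3)

Any route must reach (2,1) and (2,2) and still end at (2,3) within 7 moves, so the order of the required stops is forced.
Route from (2,4): down to (3,4), 3× left (reaching (3,1)), up to (2,1), 2× right (reaching (2,3)) — 7 moves in all.
Check: all required cells visited; 7 ≤ 7 moves.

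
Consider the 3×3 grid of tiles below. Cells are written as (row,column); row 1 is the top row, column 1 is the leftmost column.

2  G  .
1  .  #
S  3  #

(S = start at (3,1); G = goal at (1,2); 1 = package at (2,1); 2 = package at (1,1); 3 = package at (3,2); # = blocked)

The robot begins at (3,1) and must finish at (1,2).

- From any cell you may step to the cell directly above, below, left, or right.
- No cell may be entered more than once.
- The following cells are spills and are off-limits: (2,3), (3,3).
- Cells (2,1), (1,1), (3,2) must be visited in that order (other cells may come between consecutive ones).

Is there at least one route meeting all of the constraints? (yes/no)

no

Ignoring the required order, 1 revisit-free route from (3,1) to (1,2) passes through all of (2,1), (1,1), and (3,2); the waypoint orders that occur are (3,2) → (2,1) → (1,1) (1) — never (2,1) → (1,1) → (3,2).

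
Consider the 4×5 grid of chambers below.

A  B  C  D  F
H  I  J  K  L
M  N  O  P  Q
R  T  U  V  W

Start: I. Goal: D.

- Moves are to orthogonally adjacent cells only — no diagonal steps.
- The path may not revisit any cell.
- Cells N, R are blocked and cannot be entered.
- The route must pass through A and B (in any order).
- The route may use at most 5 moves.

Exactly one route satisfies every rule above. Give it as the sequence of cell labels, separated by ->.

The 5-move cap with required stops at A, B leaves no slack for detours.
Route from I: left 1 to H, up 1 to A, right 3 to D — 5 moves in all.
Check: all required cells visited; 5 ≤ 5 moves.

I -> H -> A -> B -> C -> D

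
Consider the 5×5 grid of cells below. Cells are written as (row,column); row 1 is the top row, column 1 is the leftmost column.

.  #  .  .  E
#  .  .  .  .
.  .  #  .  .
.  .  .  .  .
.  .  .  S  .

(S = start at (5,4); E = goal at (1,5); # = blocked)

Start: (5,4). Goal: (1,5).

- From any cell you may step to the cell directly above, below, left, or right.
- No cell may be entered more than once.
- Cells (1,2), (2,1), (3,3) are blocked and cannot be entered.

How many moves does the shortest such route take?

The Manhattan distance from (5,4) to (1,5) is |5−1| + |4−5| = 5, so at least 5 moves are needed.
A route of 5 moves achieves this: (5,4) → (4,4) → (3,4) → (2,4) → (1,4) → (1,5).
Since 5 matches the lower bound, it is optimal.

5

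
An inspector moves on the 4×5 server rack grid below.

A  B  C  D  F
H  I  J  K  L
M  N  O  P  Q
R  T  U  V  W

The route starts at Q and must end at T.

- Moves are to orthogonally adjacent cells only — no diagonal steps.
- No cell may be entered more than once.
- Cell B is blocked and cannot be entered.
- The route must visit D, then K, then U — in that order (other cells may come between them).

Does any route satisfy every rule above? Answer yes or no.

One route that works: Q → L → F → D → K → P → V → U → T.

yes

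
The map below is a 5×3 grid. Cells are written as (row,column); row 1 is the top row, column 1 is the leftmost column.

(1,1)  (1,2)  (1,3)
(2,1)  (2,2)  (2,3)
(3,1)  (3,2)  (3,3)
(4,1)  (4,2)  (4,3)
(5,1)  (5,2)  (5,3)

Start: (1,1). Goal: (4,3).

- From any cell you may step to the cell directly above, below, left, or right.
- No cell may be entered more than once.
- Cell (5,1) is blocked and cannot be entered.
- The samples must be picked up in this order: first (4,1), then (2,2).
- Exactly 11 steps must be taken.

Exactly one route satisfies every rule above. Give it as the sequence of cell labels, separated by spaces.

(1,1) (2,1) (3,1) (4,1) (4,2) (3,2) (2,2) (1,2) (1,3) (2,3) (3,3) (4,3)

The waypoints must appear in the order (4,1), (2,2), with no cell reused.
Route from (1,1): 3× down (reaching (4,1)), right to (4,2), 3× up (reaching (1,2)), right to (1,3), 3× down (reaching (4,3)) — 11 moves in all.
Check: order respected ((4,1) at step 3, (2,2) at step 6); 11 moves as required.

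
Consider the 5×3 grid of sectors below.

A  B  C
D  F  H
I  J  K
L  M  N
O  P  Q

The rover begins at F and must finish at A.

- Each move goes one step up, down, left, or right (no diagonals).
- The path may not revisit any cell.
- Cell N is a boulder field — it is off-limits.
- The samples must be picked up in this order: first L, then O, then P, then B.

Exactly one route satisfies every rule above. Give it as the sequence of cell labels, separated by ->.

The waypoints must appear in the order L, O, P, B, with no cell reused.
Route from F: left to D, 3× down (reaching O), right to P, 2× up (reaching J), right to K, 2× up (reaching C), 2× left (reaching A) — 12 moves in all.
Check: order respected (L at step 3, O at step 4, P at step 5, B at step 11).

F -> D -> I -> L -> O -> P -> M -> J -> K -> H -> C -> B -> A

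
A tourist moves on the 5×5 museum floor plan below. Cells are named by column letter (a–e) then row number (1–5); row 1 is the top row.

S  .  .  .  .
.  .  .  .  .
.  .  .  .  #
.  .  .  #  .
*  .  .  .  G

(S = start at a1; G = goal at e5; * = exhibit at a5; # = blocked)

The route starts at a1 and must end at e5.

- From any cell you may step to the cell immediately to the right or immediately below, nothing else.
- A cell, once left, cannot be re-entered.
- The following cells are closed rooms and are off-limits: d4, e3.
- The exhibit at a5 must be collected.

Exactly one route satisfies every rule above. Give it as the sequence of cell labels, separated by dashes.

Moves only go right or down, so the column and row indices never decrease.
Route from a1: 4× down (reaching a5), 4× right (reaching e5) — 8 moves in all.
Check: all required cells visited.

a1 - a2 - a3 - a4 - a5 - b5 - c5 - d5 - e5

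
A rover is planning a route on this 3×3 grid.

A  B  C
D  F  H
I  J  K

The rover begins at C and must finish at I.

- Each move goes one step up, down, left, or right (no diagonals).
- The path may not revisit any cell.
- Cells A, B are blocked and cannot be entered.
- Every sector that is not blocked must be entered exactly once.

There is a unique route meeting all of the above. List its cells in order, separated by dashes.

Need to visit all 7 open cells exactly once, starting at C and ending at I.
Route from C: 2× down (reaching K), left to J, up to F, left to D, down to I — 6 moves in all.
Check: all 7 open cells covered.

C - H - K - J - F - D - I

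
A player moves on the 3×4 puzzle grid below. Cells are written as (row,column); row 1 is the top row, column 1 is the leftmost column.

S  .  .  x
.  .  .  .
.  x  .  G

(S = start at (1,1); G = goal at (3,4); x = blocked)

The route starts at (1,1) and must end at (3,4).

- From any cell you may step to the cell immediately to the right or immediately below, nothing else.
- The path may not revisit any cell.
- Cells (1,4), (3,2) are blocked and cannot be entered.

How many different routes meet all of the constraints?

6

A right/down-only route from (1,1) to (3,4) makes exactly 2 down-moves and 3 right-moves in some order.
With no other constraints that would be C(5,2) = 10 routes.
Subtract routes through each blocked cell (inclusion–exclusion for overlaps): − through (1,4): 1 − through (3,2): 3 → 6.
That gives 6 routes.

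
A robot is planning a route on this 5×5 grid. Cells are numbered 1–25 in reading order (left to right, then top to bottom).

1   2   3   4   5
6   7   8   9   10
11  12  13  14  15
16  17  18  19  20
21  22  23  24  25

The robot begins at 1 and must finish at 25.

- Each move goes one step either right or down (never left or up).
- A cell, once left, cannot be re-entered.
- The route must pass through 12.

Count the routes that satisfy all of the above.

30

A right/down-only route from 1 to 25 makes exactly 4 down-moves and 4 right-moves in some order.
With no other constraints that would be C(8,4) = 70 routes.
Split at 12 and multiply the segment counts: 1→12: 3; 12→25: 10; product = 30.
That gives 30 routes.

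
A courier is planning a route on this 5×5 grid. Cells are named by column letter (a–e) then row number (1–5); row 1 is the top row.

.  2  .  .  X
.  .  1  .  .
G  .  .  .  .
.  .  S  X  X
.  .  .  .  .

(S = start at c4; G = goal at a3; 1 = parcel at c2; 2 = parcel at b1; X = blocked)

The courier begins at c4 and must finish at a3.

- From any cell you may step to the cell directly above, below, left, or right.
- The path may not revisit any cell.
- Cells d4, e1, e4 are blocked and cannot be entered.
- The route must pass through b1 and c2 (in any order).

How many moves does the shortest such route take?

7

Any route passes through b1 and c2 in some order between c4 and a3. Summing Manhattan distances along each leg and taking the cheapest ordering (c4 → c2 → b1 → a3) gives a lower bound of 2 + 2 + 3 = 7 moves.
A route of 7 moves achieves this: c4 → c3 → c2 → c1 → b1 → b2 → b3 → a3.
Since 7 matches the lower bound, it is optimal.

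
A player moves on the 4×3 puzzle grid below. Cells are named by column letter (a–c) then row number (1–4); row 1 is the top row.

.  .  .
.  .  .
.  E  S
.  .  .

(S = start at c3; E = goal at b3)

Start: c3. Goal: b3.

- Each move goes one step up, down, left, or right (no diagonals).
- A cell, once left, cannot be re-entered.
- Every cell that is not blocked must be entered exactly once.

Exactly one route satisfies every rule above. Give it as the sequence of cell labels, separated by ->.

Need to visit all 12 open cells exactly once, starting at c3 and ending at b3.
Route from c3: down 1 to c4, left 2 to a4, up 3 to a1, right 2 to c1, down 1 to c2, left 1 to b2, down 1 to b3 — 11 moves in all.
Check: all 12 open cells covered.

c3 -> c4 -> b4 -> a4 -> a3 -> a2 -> a1 -> b1 -> c1 -> c2 -> b2 -> b3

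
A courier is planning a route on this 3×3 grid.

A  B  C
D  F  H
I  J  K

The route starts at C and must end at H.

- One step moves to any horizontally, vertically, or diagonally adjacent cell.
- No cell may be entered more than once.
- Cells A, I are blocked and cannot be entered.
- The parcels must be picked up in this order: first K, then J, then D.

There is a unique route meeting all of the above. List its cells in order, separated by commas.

The waypoints must appear in the order K, J, D, with no cell reused.
Route from C: down-left to F, down-right to K, left to J, up-left to D, up-right to B, down-right to H — 6 moves in all.
Check: order respected (K at step 2, J at step 3, D at step 4).

C, F, K, J, D, B, H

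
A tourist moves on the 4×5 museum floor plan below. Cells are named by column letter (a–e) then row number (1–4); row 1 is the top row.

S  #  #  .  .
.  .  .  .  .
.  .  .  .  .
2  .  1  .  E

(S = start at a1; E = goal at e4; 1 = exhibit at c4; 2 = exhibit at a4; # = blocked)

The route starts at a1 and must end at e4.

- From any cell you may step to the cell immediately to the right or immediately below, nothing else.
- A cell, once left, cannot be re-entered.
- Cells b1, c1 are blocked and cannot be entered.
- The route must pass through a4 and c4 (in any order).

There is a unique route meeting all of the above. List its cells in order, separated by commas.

a1, a2, a3, a4, b4, c4, d4, e4

Moves only go right or down, so the column and row indices never decrease.
Route from a1: down 3 to a4, right 4 to e4 — 7 moves in all.
Check: all required cells visited.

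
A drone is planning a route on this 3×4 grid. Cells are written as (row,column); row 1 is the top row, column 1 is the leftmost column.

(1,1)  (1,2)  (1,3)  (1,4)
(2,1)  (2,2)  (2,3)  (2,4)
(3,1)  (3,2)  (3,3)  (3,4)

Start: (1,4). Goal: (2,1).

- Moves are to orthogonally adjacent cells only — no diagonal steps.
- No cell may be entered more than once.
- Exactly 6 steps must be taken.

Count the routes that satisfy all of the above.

14

Need simple routes of exactly 6 moves from (1,4) to (2,1) (Manhattan distance 4, so 1 moves are spent on a detour and 1 undoing it).
Branch systematically from the start, pruning whenever the remaining move budget drops below the Manhattan distance to (2,1) or differs from it in parity. Grouping the completions by first move — via (2,4): 9; via (1,3): 5 — and summing: 9 + 5 = 14.
That gives 14 routes.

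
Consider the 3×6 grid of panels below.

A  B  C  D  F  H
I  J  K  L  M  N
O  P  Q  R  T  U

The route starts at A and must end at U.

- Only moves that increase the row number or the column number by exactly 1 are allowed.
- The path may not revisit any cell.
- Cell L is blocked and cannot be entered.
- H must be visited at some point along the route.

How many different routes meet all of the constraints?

A right/down-only route from A to U makes exactly 2 down-moves and 5 right-moves in some order.
With no other constraints that would be C(7,2) = 21 routes.
Split at H and multiply the segment counts (each segment already excludes blocked cells): A→H: 1; H→U: 1; product = 1.
That gives 1 route.

1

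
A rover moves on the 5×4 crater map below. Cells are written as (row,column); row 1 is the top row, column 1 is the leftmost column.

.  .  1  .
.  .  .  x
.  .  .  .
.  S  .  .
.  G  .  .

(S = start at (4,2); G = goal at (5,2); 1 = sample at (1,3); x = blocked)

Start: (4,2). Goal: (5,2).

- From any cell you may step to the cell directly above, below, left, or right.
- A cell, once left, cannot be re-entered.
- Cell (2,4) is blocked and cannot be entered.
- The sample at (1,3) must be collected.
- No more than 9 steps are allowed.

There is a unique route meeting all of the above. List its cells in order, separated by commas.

The budget equals the shortest possible length, so every move has to be on a shortest route through the required cells.
Route from (4,2): up 3 to (1,2), right 1 to (1,3), down 4 to (5,3), left 1 to (5,2) — 9 moves in all.
Check: all required cells visited; 9 ≤ 9 moves.

(4,2), (3,2), (2,2), (1,2), (1,3), (2,3), (3,3), (4,3), (5,3), (5,2)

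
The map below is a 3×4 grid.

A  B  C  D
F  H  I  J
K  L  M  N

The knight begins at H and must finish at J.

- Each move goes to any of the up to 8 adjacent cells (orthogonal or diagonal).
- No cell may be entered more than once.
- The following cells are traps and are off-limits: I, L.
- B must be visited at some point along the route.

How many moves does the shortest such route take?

Any route passes through B somewhere between H and J. Summing Chebyshev distances along the two legs (H → B → J) gives a lower bound of 1 + 2 = 3 moves.
A route of 3 moves achieves this: H → B → C → J.
Since 3 matches the lower bound, it is optimal.

3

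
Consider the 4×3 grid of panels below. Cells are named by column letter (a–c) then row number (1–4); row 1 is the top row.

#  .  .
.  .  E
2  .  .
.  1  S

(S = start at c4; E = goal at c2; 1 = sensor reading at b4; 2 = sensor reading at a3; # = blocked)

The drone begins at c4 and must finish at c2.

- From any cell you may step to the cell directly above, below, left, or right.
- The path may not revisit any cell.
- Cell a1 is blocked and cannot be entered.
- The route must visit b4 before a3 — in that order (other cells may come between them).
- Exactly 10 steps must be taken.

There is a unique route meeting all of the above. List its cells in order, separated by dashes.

The waypoints must appear in the order b4, a3, with no cell reused.
Route from c4: up to c3, left to b3, down to b4, left to a4, 2× up (reaching a2), right to b2, up to b1, right to c1, down to c2 — 10 moves in all.
Check: order respected (1 at step 3, 2 at step 5); 10 moves as required.

c4 - c3 - b3 - b4 - a4 - a3 - a2 - b2 - b1 - c1 - c2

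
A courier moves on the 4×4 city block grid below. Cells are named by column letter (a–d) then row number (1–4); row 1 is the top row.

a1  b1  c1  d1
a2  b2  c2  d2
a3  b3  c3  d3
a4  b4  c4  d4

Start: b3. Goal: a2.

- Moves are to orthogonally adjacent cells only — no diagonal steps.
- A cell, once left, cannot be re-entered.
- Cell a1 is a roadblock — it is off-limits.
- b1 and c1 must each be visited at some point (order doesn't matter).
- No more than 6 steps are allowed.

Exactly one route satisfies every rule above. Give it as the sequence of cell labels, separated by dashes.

b3 - c3 - c2 - c1 - b1 - b2 - a2

The 6-move cap with required stops at b1, c1 leaves no slack for detours.
Route from b3: right to c3, 2× up (reaching c1), left to b1, down to b2, left to a2 — 6 moves in all.
Check: all required cells visited; 6 ≤ 6 moves.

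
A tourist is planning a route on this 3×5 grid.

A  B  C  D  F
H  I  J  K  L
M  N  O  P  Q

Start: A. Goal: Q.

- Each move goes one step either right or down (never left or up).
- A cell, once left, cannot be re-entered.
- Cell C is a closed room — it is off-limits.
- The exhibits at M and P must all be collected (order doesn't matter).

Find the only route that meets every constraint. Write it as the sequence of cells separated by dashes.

A - H - M - N - O - P - Q

Moves only go right or down, so the column and row indices never decrease.
Route from A: 2× down (reaching M), 4× right (reaching Q) — 6 moves in all.
Check: all required cells visited.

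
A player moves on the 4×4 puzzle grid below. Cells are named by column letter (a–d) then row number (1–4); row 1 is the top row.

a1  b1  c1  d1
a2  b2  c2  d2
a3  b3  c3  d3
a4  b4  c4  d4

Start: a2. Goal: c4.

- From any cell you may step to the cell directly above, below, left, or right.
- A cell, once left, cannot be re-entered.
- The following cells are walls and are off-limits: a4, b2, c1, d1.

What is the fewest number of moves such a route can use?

4

The Manhattan distance from a2 to c4 is |2−4| + |1−3| = 4, so at least 4 moves are needed.
A route of 4 moves achieves this: a2 → a3 → b3 → b4 → c4.
Since 4 matches the lower bound, it is optimal.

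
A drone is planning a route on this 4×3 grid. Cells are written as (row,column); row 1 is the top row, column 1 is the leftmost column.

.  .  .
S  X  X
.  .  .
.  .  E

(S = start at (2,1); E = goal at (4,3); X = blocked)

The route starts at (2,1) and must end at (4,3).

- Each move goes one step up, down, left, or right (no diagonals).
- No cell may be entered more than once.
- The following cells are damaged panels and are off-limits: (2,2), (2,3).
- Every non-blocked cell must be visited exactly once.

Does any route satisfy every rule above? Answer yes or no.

Cell (1,3) has only one open neighbour but is neither the start nor the goal, so a Hamiltonian route would have to both enter and leave it through the same neighbour — impossible without revisiting.

no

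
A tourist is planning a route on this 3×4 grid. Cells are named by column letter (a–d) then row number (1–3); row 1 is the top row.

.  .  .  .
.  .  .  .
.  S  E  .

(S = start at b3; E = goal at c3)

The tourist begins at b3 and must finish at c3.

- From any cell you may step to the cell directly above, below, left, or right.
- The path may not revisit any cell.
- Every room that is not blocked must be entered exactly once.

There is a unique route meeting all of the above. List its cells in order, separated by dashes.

Need to visit all 12 open cells exactly once, starting at b3 and ending at c3.
Cell a1 has only two open neighbours (a2 and b1), so the path must pass straight through it: one of those is the cell it's entered from and the other is where it exits.
Route from b3: left 1 to a3, up 2 to a1, right 1 to b1, down 1 to b2, right 1 to c2, up 1 to c1, right 1 to d1, down 2 to d3, left 1 to c3 — 11 moves in all.
Check: all 12 open cells covered.

b3 - a3 - a2 - a1 - b1 - b2 - c2 - c1 - d1 - d2 - d3 - c3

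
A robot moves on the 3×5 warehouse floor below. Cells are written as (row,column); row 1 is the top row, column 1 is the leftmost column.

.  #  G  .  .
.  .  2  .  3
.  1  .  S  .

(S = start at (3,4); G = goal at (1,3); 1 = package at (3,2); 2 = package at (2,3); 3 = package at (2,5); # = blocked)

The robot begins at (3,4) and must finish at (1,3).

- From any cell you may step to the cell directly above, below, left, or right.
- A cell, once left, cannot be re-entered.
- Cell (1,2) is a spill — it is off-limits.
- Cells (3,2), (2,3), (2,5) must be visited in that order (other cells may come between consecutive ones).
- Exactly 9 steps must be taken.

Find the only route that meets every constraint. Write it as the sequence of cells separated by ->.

(3,4) -> (3,3) -> (3,2) -> (2,2) -> (2,3) -> (2,4) -> (2,5) -> (1,5) -> (1,4) -> (1,3)

The waypoints must appear in the order (3,2), (2,3), (2,5), with no cell reused.
Route from (3,4): 2× left (reaching (3,2)), up to (2,2), 3× right (reaching (2,5)), up to (1,5), 2× left (reaching (1,3)) — 9 moves in all.
Check: order respected (1 at step 2, 2 at step 4, 3 at step 6); 9 moves as required.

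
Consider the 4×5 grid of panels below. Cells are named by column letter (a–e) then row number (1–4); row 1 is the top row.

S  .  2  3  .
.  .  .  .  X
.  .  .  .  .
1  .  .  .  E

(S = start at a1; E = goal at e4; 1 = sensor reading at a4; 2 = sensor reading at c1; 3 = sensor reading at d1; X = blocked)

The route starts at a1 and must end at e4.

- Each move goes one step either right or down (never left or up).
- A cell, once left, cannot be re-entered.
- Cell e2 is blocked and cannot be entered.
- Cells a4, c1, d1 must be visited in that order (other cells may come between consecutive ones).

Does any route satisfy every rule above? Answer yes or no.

c1 lies above a4, so going from a4 to c1 would need an upward move — but moves only go right/down, so a4 cannot be visited before c1.

no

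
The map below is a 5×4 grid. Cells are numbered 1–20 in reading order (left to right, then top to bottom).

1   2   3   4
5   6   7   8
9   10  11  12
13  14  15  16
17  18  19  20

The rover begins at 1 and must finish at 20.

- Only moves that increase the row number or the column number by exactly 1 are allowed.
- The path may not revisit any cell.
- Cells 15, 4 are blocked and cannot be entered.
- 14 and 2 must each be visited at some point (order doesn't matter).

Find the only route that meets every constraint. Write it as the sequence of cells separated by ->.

1 -> 2 -> 6 -> 10 -> 14 -> 18 -> 19 -> 20

Moves only go right or down, so the column and row indices never decrease.
Route from 1: right 1 to 2, down 4 to 18, right 2 to 20 — 7 moves in all.
Check: all required cells visited.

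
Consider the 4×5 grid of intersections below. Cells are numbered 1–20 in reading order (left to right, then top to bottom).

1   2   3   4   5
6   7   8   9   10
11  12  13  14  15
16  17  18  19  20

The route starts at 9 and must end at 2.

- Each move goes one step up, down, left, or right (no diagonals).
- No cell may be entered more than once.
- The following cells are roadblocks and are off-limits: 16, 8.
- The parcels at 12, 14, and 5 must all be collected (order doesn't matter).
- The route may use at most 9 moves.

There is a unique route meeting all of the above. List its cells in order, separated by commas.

The 9-move cap with required stops at 12, 14, 5 leaves no slack for detours.
Route from 9: up to 4, right to 5, 2× down (reaching 15), 3× left (reaching 12), 2× up (reaching 2) — 9 moves in all.
Check: all required cells visited; 9 ≤ 9 moves.

9, 4, 5, 10, 15, 14, 13, 12, 7, 2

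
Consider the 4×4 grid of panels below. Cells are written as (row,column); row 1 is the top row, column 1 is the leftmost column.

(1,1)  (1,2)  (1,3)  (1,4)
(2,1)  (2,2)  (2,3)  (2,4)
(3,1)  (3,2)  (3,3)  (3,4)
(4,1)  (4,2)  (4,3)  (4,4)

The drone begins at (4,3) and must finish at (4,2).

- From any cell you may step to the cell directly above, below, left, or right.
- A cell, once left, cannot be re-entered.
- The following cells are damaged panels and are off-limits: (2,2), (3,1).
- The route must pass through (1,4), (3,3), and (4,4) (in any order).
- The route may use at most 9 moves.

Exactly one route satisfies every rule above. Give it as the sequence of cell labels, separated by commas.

The 9-move cap with required stops at (1,4), (3,3), (4,4) leaves no slack for detours.
Route from (4,3): right 1 to (4,4), up 3 to (1,4), left 1 to (1,3), down 2 to (3,3), left 1 to (3,2), down 1 to (4,2) — 9 moves in all.
Check: all required cells visited; 9 ≤ 9 moves.

(4,3), (4,4), (3,4), (2,4), (1,4), (1,3), (2,3), (3,3), (3,2), (4,2)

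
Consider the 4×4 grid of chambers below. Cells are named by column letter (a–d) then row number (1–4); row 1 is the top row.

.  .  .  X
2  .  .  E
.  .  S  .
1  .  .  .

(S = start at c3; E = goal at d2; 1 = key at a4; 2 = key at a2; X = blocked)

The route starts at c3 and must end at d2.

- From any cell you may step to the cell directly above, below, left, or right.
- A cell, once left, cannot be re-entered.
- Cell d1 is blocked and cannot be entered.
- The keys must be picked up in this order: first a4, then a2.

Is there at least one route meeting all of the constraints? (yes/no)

One route that works: c3 → c4 → b4 → a4 → a3 → a2 → b2 → c2 → d2.

yes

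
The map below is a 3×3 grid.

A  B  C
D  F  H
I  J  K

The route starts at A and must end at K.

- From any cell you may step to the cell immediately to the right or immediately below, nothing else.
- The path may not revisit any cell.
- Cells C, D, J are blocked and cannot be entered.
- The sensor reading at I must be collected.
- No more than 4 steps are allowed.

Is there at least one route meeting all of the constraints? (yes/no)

no

Every right/down route from A to I runs into a blocked cell, so that leg cannot be completed.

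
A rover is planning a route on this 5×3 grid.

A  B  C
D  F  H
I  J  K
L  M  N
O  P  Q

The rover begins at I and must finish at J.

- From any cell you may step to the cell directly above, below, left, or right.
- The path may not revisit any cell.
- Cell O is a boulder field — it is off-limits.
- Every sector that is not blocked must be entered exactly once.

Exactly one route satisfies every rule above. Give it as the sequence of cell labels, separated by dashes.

I - L - M - P - Q - N - K - H - C - B - A - D - F - J

Need to visit all 14 open cells exactly once, starting at I and ending at J.
Route from I: down 1 to L, right 1 to M, down 1 to P, right 1 to Q, up 4 to C, left 2 to A, down 1 to D, right 1 to F, down 1 to J — 13 moves in all.
Check: all 14 open cells covered.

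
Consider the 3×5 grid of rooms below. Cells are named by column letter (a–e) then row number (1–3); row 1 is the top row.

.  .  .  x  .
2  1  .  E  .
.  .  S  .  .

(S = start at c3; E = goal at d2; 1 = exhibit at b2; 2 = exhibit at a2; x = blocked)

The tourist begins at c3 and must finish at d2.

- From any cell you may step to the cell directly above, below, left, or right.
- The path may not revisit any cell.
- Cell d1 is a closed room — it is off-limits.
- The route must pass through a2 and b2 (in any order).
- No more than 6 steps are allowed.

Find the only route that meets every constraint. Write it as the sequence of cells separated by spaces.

c3 b3 a3 a2 b2 c2 d2

Any route must reach a2 and b2 and still end at d2 within 6 moves, so the order of the required stops is forced.
Route from c3: left 2 to a3, up 1 to a2, right 3 to d2 — 6 moves in all.
Check: all required cells visited; 6 ≤ 6 moves.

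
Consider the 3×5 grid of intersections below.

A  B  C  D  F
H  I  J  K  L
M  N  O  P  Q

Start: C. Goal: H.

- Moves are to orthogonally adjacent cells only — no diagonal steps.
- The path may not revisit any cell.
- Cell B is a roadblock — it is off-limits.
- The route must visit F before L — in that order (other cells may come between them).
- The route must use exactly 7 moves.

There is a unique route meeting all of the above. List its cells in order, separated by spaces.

C D F L K J I H

The waypoints must appear in the order F, L, with no cell reused.
Route from C: right 2 to F, down 1 to L, left 4 to H — 7 moves in all.
Check: order respected (F at step 2, L at step 3); 7 moves as required.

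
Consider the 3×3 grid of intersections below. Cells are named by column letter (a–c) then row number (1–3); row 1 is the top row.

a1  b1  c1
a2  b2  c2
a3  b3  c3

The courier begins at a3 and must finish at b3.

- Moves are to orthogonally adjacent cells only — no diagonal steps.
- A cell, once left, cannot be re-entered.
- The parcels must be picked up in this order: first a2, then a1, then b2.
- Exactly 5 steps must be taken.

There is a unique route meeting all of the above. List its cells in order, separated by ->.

a3 -> a2 -> a1 -> b1 -> b2 -> b3

The waypoints must appear in the order a2, a1, b2, with no cell reused.
Route from a3: 2× up (reaching a1), right to b1, 2× down (reaching b3) — 5 moves in all.
Check: order respected (a2 at step 1, a1 at step 2, b2 at step 4); 5 moves as required.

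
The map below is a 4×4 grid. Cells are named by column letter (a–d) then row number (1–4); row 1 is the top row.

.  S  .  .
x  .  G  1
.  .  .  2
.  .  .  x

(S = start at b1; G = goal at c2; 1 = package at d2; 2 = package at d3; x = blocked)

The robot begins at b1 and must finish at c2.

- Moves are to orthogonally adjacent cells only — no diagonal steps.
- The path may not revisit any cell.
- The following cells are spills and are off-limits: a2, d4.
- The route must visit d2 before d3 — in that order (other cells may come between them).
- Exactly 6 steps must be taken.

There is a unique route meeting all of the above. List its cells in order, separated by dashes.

b1 - c1 - d1 - d2 - d3 - c3 - c2

The waypoints must appear in the order d2, d3, with no cell reused.
Route from b1: right 2 to d1, down 2 to d3, left 1 to c3, up 1 to c2 — 6 moves in all.
Check: order respected (1 at step 3, 2 at step 4); 6 moves as required.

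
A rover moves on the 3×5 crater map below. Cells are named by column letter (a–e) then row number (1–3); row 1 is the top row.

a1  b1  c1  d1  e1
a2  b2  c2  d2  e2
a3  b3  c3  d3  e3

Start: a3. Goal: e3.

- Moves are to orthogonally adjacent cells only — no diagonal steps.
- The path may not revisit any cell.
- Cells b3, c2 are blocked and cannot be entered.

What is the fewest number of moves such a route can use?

The Manhattan distance from a3 to e3 is |3−3| + |1−5| = 4, so at least 4 moves are needed.
That bound ignores the blocked cells. Measuring each leg by the fewest moves that actually steer around them (a3→e3: 8) raises the lower bound to 8.
A route of 8 moves exists: a3 → a2 → a1 → b1 → c1 → d1 → d2 → d3 → e3.
Since 8 matches that lower bound, it is optimal.

8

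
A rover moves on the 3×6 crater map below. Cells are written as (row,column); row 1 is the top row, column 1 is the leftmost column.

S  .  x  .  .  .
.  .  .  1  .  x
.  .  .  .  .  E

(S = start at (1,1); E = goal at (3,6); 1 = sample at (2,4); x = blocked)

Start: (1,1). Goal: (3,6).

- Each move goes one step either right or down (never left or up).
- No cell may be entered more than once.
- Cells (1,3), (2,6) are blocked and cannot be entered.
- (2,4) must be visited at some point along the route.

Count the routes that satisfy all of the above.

A right/down-only route from (1,1) to (3,6) makes exactly 2 down-moves and 5 right-moves in some order.
With no other constraints that would be C(7,2) = 21 routes.
Split at (2,4) and multiply the segment counts (each segment already excludes blocked cells): (1,1)→(2,4): 2; (2,4)→(3,6): 2; product = 4.
That gives 4 routes.

4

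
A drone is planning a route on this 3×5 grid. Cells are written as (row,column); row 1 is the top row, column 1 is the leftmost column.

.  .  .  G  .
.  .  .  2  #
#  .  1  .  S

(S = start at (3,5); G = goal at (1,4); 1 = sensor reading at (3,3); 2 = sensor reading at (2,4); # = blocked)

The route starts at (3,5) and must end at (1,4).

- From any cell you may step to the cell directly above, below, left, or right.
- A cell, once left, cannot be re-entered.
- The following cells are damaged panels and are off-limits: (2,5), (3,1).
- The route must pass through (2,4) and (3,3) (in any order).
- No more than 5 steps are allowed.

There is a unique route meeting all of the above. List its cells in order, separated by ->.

(3,5) -> (3,4) -> (3,3) -> (2,3) -> (2,4) -> (1,4)

The 5-move cap with required stops at (2,4), (3,3) leaves no slack for detours.
Route from (3,5): left 2 to (3,3), up 1 to (2,3), right 1 to (2,4), up 1 to (1,4) — 5 moves in all.
Check: all required cells visited; 5 ≤ 5 moves.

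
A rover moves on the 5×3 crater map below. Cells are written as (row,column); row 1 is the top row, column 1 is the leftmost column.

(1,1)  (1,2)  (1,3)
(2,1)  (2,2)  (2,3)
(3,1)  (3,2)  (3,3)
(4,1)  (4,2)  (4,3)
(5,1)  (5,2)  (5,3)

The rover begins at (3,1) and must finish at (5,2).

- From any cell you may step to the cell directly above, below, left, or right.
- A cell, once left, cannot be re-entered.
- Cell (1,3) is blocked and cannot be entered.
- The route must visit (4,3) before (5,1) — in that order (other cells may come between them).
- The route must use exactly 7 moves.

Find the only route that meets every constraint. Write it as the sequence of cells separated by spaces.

The waypoints must appear in the order (4,3), (5,1), with no cell reused.
Route from (3,1): 2× right (reaching (3,3)), down to (4,3), 2× left (reaching (4,1)), down to (5,1), right to (5,2) — 7 moves in all.
Check: order respected ((4,3) at step 3, (5,1) at step 6); 7 moves as required.

(3,1) (3,2) (3,3) (4,3) (4,2) (4,1) (5,1) (5,2)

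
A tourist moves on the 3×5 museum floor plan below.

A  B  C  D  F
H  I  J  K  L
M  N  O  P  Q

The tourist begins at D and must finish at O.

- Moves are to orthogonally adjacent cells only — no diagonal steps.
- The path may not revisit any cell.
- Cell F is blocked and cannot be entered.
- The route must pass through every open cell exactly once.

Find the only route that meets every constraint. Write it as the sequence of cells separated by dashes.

Need to visit all 14 open cells exactly once, starting at D and ending at O.
Cell A has only two open neighbours (H and B), so the path must pass straight through it: one of those is the cell it's entered from and the other is where it exits.
Route from D: left 3 to A, down 2 to M, right 1 to N, up 1 to I, right 3 to L, down 1 to Q, left 2 to O — 13 moves in all.
Check: all 14 open cells covered.

D - C - B - A - H - M - N - I - J - K - L - Q - P - O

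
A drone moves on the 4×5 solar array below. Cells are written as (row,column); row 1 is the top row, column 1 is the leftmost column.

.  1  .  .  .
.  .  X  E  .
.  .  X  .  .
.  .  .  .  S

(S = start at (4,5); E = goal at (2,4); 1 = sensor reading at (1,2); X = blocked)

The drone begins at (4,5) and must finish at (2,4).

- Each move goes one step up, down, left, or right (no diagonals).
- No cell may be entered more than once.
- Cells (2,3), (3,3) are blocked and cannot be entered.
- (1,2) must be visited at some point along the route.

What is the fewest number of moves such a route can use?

Any route passes through (1,2) somewhere between (4,5) and (2,4). Summing Manhattan distances along the two legs ((4,5) → (1,2) → (2,4)) gives a lower bound of 6 + 3 = 9 moves.
A route of 9 moves achieves this: (4,5) → (4,4) → (4,3) → (4,2) → (3,2) → (2,2) → (1,2) → (1,3) → (1,4) → (2,4).
Since 9 matches the lower bound, it is optimal.

9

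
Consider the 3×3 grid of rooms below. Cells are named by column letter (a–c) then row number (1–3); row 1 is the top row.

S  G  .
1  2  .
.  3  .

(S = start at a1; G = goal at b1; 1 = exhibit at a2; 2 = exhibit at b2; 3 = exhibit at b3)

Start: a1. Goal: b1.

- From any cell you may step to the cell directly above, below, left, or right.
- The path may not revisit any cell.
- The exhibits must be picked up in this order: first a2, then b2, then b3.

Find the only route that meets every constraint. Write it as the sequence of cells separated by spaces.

a1 a2 b2 b3 c3 c2 c1 b1

The waypoints must appear in the order a2, b2, b3, with no cell reused.
Route from a1: down 1 to a2, right 1 to b2, down 1 to b3, right 1 to c3, up 2 to c1, left 1 to b1 — 7 moves in all.
Check: order respected (1 at step 1, 2 at step 2, 3 at step 3).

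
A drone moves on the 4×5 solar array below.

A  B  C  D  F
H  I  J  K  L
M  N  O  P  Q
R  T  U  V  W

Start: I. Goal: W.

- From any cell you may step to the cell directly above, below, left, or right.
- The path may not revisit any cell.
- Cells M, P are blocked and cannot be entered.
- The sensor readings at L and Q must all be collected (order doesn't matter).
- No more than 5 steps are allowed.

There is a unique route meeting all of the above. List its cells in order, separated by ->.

The 5-move cap with required stops at L, Q leaves no slack for detours.
Route from I: 3× right (reaching L), 2× down (reaching W) — 5 moves in all.
Check: all required cells visited; 5 ≤ 5 moves.

I -> J -> K -> L -> Q -> W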